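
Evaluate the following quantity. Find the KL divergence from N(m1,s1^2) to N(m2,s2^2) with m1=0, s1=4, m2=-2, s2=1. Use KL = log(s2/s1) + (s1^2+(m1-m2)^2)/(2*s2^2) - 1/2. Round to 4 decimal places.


KL divergence between normal distributions:
KL = log(s2/s1) + (s1^2 + (m1-m2)^2)/(2*s2^2) - 1/2.
log(1/4) = -1.386294.
(4^2 + (0--2)^2)/(2*1^2) = (16 + 4)/2 = 10.0.
KL = -1.386294 + 10.0 - 0.5 = 8.1137

8.1137


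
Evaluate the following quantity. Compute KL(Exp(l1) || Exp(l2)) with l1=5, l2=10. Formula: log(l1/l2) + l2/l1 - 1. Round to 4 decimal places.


KL divergence for exponential family:
KL = log(l1/l2) + l2/l1 - 1.
log(5/10) = -0.693147.
10/5 = 2.0.
KL = -0.693147 + 2.0 - 1 = 0.3069

0.3069


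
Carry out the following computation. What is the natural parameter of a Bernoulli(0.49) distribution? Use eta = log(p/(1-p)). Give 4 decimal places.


Natural parameter for Bernoulli: eta = log(p/(1-p)).
p = 0.49, 1-p = 0.51.
p/(1-p) = 0.960784.
eta = log(0.960784) = -0.0400

-0.0400


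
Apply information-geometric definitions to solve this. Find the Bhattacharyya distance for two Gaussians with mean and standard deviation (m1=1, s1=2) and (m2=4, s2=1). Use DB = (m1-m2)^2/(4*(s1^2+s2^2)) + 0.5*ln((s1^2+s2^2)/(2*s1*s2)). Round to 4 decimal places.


Bhattacharyya distance between two Gaussians:
DB = (m1-m2)^2/(4*(s1^2+s2^2)) + (1/2)*ln((s1^2+s2^2)/(2*s1*s2)).
(m1-m2)^2 = (-3)^2 = 9.
s1^2+s2^2 = 4 + 1 = 5.
term1 = 9/20 = 0.45.
term2 = 0.5*ln(5/4.0) = 0.111572.
DB = 0.45 + 0.111572 = 0.5616

0.5616


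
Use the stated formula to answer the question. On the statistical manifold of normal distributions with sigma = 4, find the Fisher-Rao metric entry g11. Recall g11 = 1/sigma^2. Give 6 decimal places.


For the 2-parameter normal family, the Fisher metric has:
  g11 = 1/sigma^2, g22 = 2/sigma^2.
sigma = 4, sigma^2 = 16.
g11 = 0.062500

0.062500


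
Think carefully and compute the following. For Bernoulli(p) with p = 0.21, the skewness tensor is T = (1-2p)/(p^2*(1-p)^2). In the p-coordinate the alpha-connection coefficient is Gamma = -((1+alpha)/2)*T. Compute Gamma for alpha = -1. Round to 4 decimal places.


Skewness (Amari-Chentsov) tensor: T = (1-2p)/(p^2*(1-p)^2).
p = 0.21, 1-2p = 0.58, p^2 = 0.0441, (1-p)^2 = 0.6241.
T = 0.58/(0.0441 * 0.6241) = 21.07343.
In the p-coordinate, Gamma^(alpha) = Gamma^(0) - (alpha/2)*T with Gamma^(0) = (1/2)*g'(p) = -T/2,
so Gamma^(alpha) = -((1+alpha)/2)*T.
alpha = -1, -(1+alpha)/2 = 0.0.
Gamma = 0.0 * 21.07343 = 0.0000

0.0000


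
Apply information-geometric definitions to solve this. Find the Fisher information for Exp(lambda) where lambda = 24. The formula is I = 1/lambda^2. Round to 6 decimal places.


Fisher information for exponential: I(lambda) = 1/lambda^2.
lambda = 24, lambda^2 = 576.
I = 1/576 = 0.001736

0.001736


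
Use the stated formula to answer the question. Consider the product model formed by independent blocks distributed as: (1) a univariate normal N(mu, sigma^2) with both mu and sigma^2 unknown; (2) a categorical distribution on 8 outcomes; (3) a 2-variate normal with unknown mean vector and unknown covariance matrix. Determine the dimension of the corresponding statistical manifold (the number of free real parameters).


The dimension of a statistical manifold equals the number of free
(independent) real parameters of the model. For a product of independent
blocks the parameter counts add.
- normal (mu, sigma^2): 2.
- categorical on 8 outcomes (probabilities sum to 1): 8-1 = 7.
- 2-variate normal: 2 (mean) + 2*3/2 = 3 (symmetric covariance) = 5.
Total = 2 + 7 + 5 = 14.
Dimension = 14

14


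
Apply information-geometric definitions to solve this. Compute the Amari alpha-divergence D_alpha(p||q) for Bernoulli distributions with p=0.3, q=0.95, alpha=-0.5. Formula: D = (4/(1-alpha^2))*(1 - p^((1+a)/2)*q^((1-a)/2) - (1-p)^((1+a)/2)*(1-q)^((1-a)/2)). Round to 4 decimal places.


Amari alpha-divergence:
D = (4/(1-alpha^2))*(1 - p^((1+a)/2)*q^((1-a)/2) - (1-p)^((1+a)/2)*(1-q)^((1-a)/2)).
alpha = -0.5, p = 0.3, q = 0.95.
e1 = (1+alpha)/2 = 0.25, e2 = (1-alpha)/2 = 0.75.
t1 = p^e1 * q^e2 = 0.3^0.25 * 0.95^0.75 = 0.712153.
t2 = (1-p)^e1 * (1-q)^e2 = 0.7^0.25 * 0.05^0.75 = 0.096717.
4/(1-alpha^2) = 5.333333.
D = 5.333333*(1 - 0.712153 - 0.096717) = 1.0194

1.0194


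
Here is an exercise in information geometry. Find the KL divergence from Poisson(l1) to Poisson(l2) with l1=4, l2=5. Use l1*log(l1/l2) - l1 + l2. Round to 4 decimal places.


KL divergence for Poisson:
KL = l1*log(l1/l2) - l1 + l2.
l1 = 4, l2 = 5.
log(4/5) = -0.223144.
l1*log(l1/l2) = 4 * -0.223144 = -0.892574.
KL = -0.892574 - 4 + 5 = 0.1074

0.1074


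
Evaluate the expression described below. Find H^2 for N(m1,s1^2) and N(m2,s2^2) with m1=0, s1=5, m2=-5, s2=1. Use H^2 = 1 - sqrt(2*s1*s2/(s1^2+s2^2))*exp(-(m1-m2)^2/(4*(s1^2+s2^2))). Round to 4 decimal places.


Squared Hellinger distance for Gaussians:
H^2 = 1 - sqrt(2*s1*s2/(s1^2+s2^2)) * exp(-(m1-m2)^2/(4*(s1^2+s2^2))).
s1^2 = 25, s2^2 = 1, s1^2+s2^2 = 26.
sqrt(2*5*1/(26)) = 0.620174.
(m1-m2)^2 = (5)^2 = 25.
exp(-25/(4*26)) = exp(-0.240385) = 0.786325.
H^2 = 1 - 0.620174*0.786325 = 0.5123

0.5123


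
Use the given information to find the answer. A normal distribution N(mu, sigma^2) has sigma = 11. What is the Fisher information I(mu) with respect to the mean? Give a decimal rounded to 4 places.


The Fisher information for the mean of a normal distribution is I(mu) = 1/sigma^2.
sigma = 11, so sigma^2 = 121.
I(mu) = 1/121 = 0.0083

0.0083


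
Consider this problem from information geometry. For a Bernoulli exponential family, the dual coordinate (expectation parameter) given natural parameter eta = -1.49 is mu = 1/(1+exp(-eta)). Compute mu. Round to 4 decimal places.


Dual coordinate (expectation parameter) for Bernoulli:
mu = 1/(1+exp(-eta)).
eta = -1.49.
exp(-eta) = exp(1.49) = 4.437096.
mu = 1/(1+4.437096) = 0.1839

0.1839


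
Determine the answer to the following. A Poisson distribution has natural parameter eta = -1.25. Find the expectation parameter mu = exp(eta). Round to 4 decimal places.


Expectation parameter for Poisson exponential family:
mu = exp(eta).
eta = -1.25.
mu = exp(-1.25) = 0.2865

0.2865


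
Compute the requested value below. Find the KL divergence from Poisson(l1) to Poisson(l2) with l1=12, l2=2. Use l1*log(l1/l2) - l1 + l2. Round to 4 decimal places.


KL divergence for Poisson:
KL = l1*log(l1/l2) - l1 + l2.
l1 = 12, l2 = 2.
log(12/2) = 1.791759.
l1*log(l1/l2) = 12 * 1.791759 = 21.501114.
KL = 21.501114 - 12 + 2 = 11.5011

11.5011


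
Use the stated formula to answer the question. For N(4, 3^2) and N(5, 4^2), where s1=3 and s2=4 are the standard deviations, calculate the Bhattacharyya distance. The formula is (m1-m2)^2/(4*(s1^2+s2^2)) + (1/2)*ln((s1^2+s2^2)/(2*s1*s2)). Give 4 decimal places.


Bhattacharyya distance between two Gaussians:
DB = (m1-m2)^2/(4*(s1^2+s2^2)) + (1/2)*ln((s1^2+s2^2)/(2*s1*s2)).
(m1-m2)^2 = (-1)^2 = 1.
s1^2+s2^2 = 9 + 16 = 25.
term1 = 1/100 = 0.01.
term2 = 0.5*ln(25/24.0) = 0.020411.
DB = 0.01 + 0.020411 = 0.0304

0.0304


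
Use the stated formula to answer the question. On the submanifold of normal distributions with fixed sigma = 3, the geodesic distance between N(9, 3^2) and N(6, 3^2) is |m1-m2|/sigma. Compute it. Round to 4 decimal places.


On the fixed-variance normal subfamily, geodesic distance = |m1-m2|/sigma.
|9 - 6| = 3.
sigma = 3.
d = 3/3 = 1.0000

1.0000


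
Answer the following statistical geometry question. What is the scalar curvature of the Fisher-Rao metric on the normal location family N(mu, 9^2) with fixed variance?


This family has a single free parameter, so its statistical manifold
is 1-dimensional. The Riemann curvature tensor of any 1-dimensional
Riemannian manifold vanishes identically, so R = 0.

0


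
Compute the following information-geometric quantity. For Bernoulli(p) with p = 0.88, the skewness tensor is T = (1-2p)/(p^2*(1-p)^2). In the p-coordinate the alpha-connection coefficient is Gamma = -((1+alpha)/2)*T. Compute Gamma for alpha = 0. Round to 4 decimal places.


Skewness (Amari-Chentsov) tensor: T = (1-2p)/(p^2*(1-p)^2).
p = 0.88, 1-2p = -0.76, p^2 = 0.7744, (1-p)^2 = 0.0144.
T = -0.76/(0.7744 * 0.0144) = -68.153122.
In the p-coordinate, Gamma^(alpha) = Gamma^(0) - (alpha/2)*T with Gamma^(0) = (1/2)*g'(p) = -T/2,
so Gamma^(alpha) = -((1+alpha)/2)*T.
alpha = 0, -(1+alpha)/2 = -0.5.
Gamma = -0.5 * -68.153122 = 34.0766

34.0766


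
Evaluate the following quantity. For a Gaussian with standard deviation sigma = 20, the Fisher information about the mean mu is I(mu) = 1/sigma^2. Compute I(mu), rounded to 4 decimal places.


The Fisher information for the mean of a normal distribution is I(mu) = 1/sigma^2.
sigma = 20, so sigma^2 = 400.
I(mu) = 1/400 = 0.0025

0.0025


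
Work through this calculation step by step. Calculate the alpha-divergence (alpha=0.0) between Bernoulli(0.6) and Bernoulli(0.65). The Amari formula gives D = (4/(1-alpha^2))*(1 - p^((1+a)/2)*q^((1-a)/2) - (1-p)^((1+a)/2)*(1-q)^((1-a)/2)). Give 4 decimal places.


Amari alpha-divergence:
D = (4/(1-alpha^2))*(1 - p^((1+a)/2)*q^((1-a)/2) - (1-p)^((1+a)/2)*(1-q)^((1-a)/2)).
alpha = 0.0, p = 0.6, q = 0.65.
e1 = (1+alpha)/2 = 0.5, e2 = (1-alpha)/2 = 0.5.
t1 = p^e1 * q^e2 = 0.6^0.5 * 0.65^0.5 = 0.6245.
t2 = (1-p)^e1 * (1-q)^e2 = 0.4^0.5 * 0.35^0.5 = 0.374166.
4/(1-alpha^2) = 4.0.
D = 4.0*(1 - 0.6245 - 0.374166) = 0.0053

0.0053


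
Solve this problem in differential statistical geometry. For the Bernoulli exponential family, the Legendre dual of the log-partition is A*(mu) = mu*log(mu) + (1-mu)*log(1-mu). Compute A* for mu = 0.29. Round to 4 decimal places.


Legendre transform for Bernoulli:
A*(mu) = mu*log(mu) + (1-mu)*log(1-mu).
mu = 0.29, 1-mu = 0.71.
mu*log(mu) = 0.29*log(0.29) = -0.358984.
(1-mu)*log(1-mu) = 0.71*log(0.71) = -0.243168.
A* = -0.358984 + -0.243168 = -0.6022

-0.6022


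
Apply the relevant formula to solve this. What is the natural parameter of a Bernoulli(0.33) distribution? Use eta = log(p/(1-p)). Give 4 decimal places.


Natural parameter for Bernoulli: eta = log(p/(1-p)).
p = 0.33, 1-p = 0.67.
p/(1-p) = 0.492537.
eta = log(0.492537) = -0.7082

-0.7082


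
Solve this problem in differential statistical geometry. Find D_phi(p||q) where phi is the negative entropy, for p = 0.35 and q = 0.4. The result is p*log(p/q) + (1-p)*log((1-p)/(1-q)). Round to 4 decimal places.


Bregman divergence with negative entropy generator:
D = p*log(p/q) + (1-p)*log((1-p)/(1-q)).
p = 0.35, q = 0.4.
p*log(p/q) = 0.35*log(0.35/0.4) = -0.046736.
(1-p)*log((1-p)/(1-q)) = 0.65*log(0.65/0.6) = 0.052028.
D = -0.046736 + 0.052028 = 0.0053

0.0053


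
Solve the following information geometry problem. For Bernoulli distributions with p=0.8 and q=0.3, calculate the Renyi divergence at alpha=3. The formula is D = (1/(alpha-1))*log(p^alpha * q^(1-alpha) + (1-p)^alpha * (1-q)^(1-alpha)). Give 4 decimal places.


Renyi divergence of order alpha between Bernoulli distributions:
D = (1/(alpha-1))*log(p^alpha * q^(1-alpha) + (1-p)^alpha * (1-q)^(1-alpha)).
alpha = 3, p = 0.8, q = 0.3.
p^alpha * q^(1-alpha) = 0.8^3 * 0.3^-2 = 5.688889.
(1-p)^alpha * (1-q)^(1-alpha) = 0.2^3 * 0.7^-2 = 0.016327.
sum = 5.688889 + 0.016327 = 5.705215.
D = (1/2)*log(5.705215) = 0.8707

0.8707


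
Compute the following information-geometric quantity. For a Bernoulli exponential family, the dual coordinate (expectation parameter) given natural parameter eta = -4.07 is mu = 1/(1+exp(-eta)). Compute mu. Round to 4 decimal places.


Dual coordinate (expectation parameter) for Bernoulli:
mu = 1/(1+exp(-eta)).
eta = -4.07.
exp(-eta) = exp(4.07) = 58.556963.
mu = 1/(1+58.556963) = 0.0168

0.0168


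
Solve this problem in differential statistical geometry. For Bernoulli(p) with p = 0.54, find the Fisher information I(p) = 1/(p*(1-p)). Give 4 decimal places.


For Bernoulli(p), Fisher information is I(p) = 1/(p*(1-p)).
p = 0.54, 1-p = 0.46.
p*(1-p) = 0.2484.
I(p) = 1/0.2484 = 4.0258

4.0258


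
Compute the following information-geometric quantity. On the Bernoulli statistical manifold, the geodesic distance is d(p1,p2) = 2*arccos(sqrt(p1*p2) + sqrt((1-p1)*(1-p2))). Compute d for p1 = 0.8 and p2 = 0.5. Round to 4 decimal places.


Geodesic distance on Bernoulli manifold:
d(p1,p2) = 2*arccos(sqrt(p1*p2) + sqrt((1-p1)*(1-p2))).
sqrt(p1*p2) = sqrt(0.8*0.5) = 0.632456.
sqrt((1-p1)*(1-p2)) = sqrt(0.2*0.5) = 0.316228.
arg = 0.632456 + 0.316228 = 0.948683.
d = 2*arccos(0.948683) = 0.6435

0.6435


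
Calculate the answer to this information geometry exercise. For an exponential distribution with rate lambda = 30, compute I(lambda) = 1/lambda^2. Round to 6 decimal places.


Fisher information for exponential: I(lambda) = 1/lambda^2.
lambda = 30, lambda^2 = 900.
I = 1/900 = 0.001111

0.001111


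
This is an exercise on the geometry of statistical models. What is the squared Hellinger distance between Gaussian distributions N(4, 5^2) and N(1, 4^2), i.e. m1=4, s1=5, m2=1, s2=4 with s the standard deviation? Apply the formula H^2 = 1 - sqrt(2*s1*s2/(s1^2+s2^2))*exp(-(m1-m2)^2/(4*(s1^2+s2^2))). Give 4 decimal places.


Squared Hellinger distance for Gaussians:
H^2 = 1 - sqrt(2*s1*s2/(s1^2+s2^2)) * exp(-(m1-m2)^2/(4*(s1^2+s2^2))).
s1^2 = 25, s2^2 = 16, s1^2+s2^2 = 41.
sqrt(2*5*4/(41)) = 0.98773.
(m1-m2)^2 = (3)^2 = 9.
exp(-9/(4*41)) = exp(-0.054878) = 0.946601.
H^2 = 1 - 0.98773*0.946601 = 0.0650

0.0650


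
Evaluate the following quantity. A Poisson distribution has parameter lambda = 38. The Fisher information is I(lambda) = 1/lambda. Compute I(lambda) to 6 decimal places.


Fisher information for Poisson: I(lambda) = 1/lambda.
lambda = 38.
I(lambda) = 1/38 = 0.026316

0.026316


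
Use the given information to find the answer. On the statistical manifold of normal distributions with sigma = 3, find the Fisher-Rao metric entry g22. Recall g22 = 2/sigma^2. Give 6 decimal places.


For the 2-parameter normal family, the Fisher metric has:
  g11 = 1/sigma^2, g22 = 2/sigma^2.
sigma = 3, sigma^2 = 9.
g22 = 0.222222

0.222222


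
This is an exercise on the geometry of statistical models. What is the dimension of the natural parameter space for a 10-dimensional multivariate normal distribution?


Exponential family dimension calculation:
For 10-dim MVN: mean has 10 params, covariance has 10*11/2 = 55 unique entries.
Total dim = 10 + 55 = 65.

65


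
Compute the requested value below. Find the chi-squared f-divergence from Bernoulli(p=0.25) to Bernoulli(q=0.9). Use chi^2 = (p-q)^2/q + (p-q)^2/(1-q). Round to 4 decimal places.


Chi-squared divergence between Bernoulli distributions:
chi^2 = (p-q)^2/q + (p-q)^2/(1-q).
p = 0.25, q = 0.9, p-q = -0.65.
(p-q)^2 = 0.4225.
term1 = 0.4225/0.9 = 0.469444.
term2 = 0.4225/0.1 = 4.225.
chi^2 = 0.469444 + 4.225 = 4.6944

4.6944


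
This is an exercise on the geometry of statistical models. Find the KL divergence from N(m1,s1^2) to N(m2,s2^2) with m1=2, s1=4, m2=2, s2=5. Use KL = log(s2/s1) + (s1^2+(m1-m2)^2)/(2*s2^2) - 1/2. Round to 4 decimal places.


KL divergence between normal distributions:
KL = log(s2/s1) + (s1^2 + (m1-m2)^2)/(2*s2^2) - 1/2.
log(5/4) = 0.223144.
(4^2 + (2-2)^2)/(2*5^2) = (16 + 0)/50 = 0.32.
KL = 0.223144 + 0.32 - 0.5 = 0.0431

0.0431


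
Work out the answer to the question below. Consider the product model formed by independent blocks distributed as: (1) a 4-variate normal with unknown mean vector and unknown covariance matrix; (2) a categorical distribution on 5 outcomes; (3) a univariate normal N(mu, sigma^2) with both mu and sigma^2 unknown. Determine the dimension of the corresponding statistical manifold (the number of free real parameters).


The dimension of a statistical manifold equals the number of free
(independent) real parameters of the model. For a product of independent
blocks the parameter counts add.
- 4-variate normal: 4 (mean) + 4*5/2 = 10 (symmetric covariance) = 14.
- categorical on 5 outcomes (probabilities sum to 1): 5-1 = 4.
- normal (mu, sigma^2): 2.
Total = 14 + 4 + 2 = 20.
Dimension = 20

20


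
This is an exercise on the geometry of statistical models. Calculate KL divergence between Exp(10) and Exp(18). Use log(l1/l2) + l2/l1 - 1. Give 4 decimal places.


KL divergence for exponential family:
KL = log(l1/l2) + l2/l1 - 1.
log(10/18) = -0.587787.
18/10 = 1.8.
KL = -0.587787 + 1.8 - 1 = 0.2122

0.2122


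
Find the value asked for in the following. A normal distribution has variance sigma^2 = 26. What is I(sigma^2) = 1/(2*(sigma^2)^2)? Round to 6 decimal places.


Fisher information for variance: I(sigma^2) = 1/(2*sigma^4).
sigma^2 = 26, so sigma^4 = 676.
I = 1/(2*676) = 1/1352 = 0.000740

0.000740


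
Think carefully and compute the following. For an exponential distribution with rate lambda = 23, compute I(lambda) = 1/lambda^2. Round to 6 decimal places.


Fisher information for exponential: I(lambda) = 1/lambda^2.
lambda = 23, lambda^2 = 529.
I = 1/529 = 0.001890

0.001890


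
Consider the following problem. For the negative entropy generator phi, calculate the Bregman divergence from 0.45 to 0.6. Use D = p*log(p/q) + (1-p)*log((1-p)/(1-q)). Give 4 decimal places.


Bregman divergence with negative entropy generator:
D = p*log(p/q) + (1-p)*log((1-p)/(1-q)).
p = 0.45, q = 0.6.
p*log(p/q) = 0.45*log(0.45/0.6) = -0.129457.
(1-p)*log((1-p)/(1-q)) = 0.55*log(0.55/0.4) = 0.17515.
D = -0.129457 + 0.17515 = 0.0457

0.0457


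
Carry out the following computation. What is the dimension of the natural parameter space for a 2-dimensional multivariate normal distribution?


Exponential family dimension calculation:
For 2-dim MVN: mean has 2 params, covariance has 2*3/2 = 3 unique entries.
Total dim = 2 + 3 = 5.

5


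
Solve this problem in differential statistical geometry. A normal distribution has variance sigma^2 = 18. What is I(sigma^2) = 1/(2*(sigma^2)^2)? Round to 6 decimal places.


Fisher information for variance: I(sigma^2) = 1/(2*sigma^4).
sigma^2 = 18, so sigma^4 = 324.
I = 1/(2*324) = 1/648 = 0.001543

0.001543


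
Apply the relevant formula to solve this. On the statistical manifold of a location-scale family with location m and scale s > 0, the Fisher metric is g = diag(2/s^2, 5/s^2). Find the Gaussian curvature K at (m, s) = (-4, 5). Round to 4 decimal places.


The metric has the form g = (A dm^2 + B ds^2)/s^2 with A = 2, B = 5.
Substitute u = sqrt(A/B)*m: g = B*(du^2 + ds^2)/s^2, i.e. B times the
Poincare upper half-plane metric, which has constant Gaussian curvature -1.
Scaling a 2D metric by a constant c divides the Gaussian curvature by c,
so K = -1/B = -1/(5) = -0.2000 everywhere (the point (m, s) = (-4, 5) is irrelevant:
the curvature is constant).
The requested Gaussian curvature is K = -0.2000.

-0.2000


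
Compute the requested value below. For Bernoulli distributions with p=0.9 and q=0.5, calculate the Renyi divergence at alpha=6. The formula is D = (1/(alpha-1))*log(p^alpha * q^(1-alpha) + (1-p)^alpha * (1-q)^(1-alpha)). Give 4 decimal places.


Renyi divergence of order alpha between Bernoulli distributions:
D = (1/(alpha-1))*log(p^alpha * q^(1-alpha) + (1-p)^alpha * (1-q)^(1-alpha)).
alpha = 6, p = 0.9, q = 0.5.
p^alpha * q^(1-alpha) = 0.9^6 * 0.5^-5 = 17.006112.
(1-p)^alpha * (1-q)^(1-alpha) = 0.1^6 * 0.5^-5 = 3.2e-05.
sum = 17.006112 + 3.2e-05 = 17.006144.
D = (1/5)*log(17.006144) = 0.5667

0.5667


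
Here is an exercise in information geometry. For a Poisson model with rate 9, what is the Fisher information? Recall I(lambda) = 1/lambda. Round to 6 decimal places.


Fisher information for Poisson: I(lambda) = 1/lambda.
lambda = 9.
I(lambda) = 1/9 = 0.111111

0.111111


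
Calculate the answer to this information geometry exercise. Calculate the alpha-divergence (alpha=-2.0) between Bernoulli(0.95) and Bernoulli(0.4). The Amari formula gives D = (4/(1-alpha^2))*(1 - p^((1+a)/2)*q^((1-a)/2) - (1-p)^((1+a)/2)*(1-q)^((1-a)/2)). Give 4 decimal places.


Amari alpha-divergence:
D = (4/(1-alpha^2))*(1 - p^((1+a)/2)*q^((1-a)/2) - (1-p)^((1+a)/2)*(1-q)^((1-a)/2)).
alpha = -2.0, p = 0.95, q = 0.4.
e1 = (1+alpha)/2 = -0.5, e2 = (1-alpha)/2 = 1.5.
t1 = p^e1 * q^e2 = 0.95^-0.5 * 0.4^1.5 = 0.259554.
t2 = (1-p)^e1 * (1-q)^e2 = 0.05^-0.5 * 0.6^1.5 = 2.078461.
4/(1-alpha^2) = -1.333333.
D = -1.333333*(1 - 0.259554 - 2.078461) = 1.7840

1.7840


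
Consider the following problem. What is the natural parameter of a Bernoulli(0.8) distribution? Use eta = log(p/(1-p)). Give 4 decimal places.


Natural parameter for Bernoulli: eta = log(p/(1-p)).
p = 0.8, 1-p = 0.2.
p/(1-p) = 4.0.
eta = log(4.0) = 1.3863

1.3863


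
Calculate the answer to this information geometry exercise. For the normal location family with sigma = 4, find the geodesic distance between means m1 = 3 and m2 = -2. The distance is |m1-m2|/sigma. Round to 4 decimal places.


On the fixed-variance normal subfamily, geodesic distance = |m1-m2|/sigma.
|3 - -2| = 5.
sigma = 4.
d = 5/4 = 1.2500

1.2500


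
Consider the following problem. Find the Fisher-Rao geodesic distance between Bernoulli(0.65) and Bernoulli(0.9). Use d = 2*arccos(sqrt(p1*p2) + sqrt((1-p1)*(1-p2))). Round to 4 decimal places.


Geodesic distance on Bernoulli manifold:
d(p1,p2) = 2*arccos(sqrt(p1*p2) + sqrt((1-p1)*(1-p2))).
sqrt(p1*p2) = sqrt(0.65*0.9) = 0.764853.
sqrt((1-p1)*(1-p2)) = sqrt(0.35*0.1) = 0.187083.
arg = 0.764853 + 0.187083 = 0.951936.
d = 2*arccos(0.951936) = 0.6226

0.6226


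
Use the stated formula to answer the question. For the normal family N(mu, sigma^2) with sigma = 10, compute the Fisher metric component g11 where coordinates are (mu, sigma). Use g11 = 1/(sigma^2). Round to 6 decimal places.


For the 2-parameter normal family, the Fisher metric has:
  g11 = 1/sigma^2, g22 = 2/sigma^2.
sigma = 10, sigma^2 = 100.
g11 = 0.010000

0.010000


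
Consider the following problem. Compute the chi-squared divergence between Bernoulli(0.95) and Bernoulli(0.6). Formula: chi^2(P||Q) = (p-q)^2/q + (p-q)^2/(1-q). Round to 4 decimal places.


Chi-squared divergence between Bernoulli distributions:
chi^2 = (p-q)^2/q + (p-q)^2/(1-q).
p = 0.95, q = 0.6, p-q = 0.35.
(p-q)^2 = 0.1225.
term1 = 0.1225/0.6 = 0.204167.
term2 = 0.1225/0.4 = 0.30625.
chi^2 = 0.204167 + 0.30625 = 0.5104

0.5104


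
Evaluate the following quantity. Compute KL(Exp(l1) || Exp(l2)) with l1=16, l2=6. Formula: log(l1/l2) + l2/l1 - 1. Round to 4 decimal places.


KL divergence for exponential family:
KL = log(l1/l2) + l2/l1 - 1.
log(16/6) = 0.980829.
6/16 = 0.375.
KL = 0.980829 + 0.375 - 1 = 0.3558

0.3558


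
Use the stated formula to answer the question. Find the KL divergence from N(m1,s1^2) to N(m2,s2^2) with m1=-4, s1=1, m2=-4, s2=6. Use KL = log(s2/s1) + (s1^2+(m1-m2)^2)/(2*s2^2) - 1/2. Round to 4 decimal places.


KL divergence between normal distributions:
KL = log(s2/s1) + (s1^2 + (m1-m2)^2)/(2*s2^2) - 1/2.
log(6/1) = 1.791759.
(1^2 + (-4--4)^2)/(2*6^2) = (1 + 0)/72 = 0.013889.
KL = 1.791759 + 0.013889 - 0.5 = 1.3056

1.3056


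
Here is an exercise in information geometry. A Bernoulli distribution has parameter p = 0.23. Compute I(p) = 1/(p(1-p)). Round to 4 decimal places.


For Bernoulli(p), Fisher information is I(p) = 1/(p*(1-p)).
p = 0.23, 1-p = 0.77.
p*(1-p) = 0.1771.
I(p) = 1/0.1771 = 5.6465

5.6465


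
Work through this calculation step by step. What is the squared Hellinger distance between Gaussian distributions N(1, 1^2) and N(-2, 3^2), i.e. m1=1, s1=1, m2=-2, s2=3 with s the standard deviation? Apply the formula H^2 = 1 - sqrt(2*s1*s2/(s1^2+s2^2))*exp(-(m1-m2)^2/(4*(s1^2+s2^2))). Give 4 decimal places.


Squared Hellinger distance for Gaussians:
H^2 = 1 - sqrt(2*s1*s2/(s1^2+s2^2)) * exp(-(m1-m2)^2/(4*(s1^2+s2^2))).
s1^2 = 1, s2^2 = 9, s1^2+s2^2 = 10.
sqrt(2*1*3/(10)) = 0.774597.
(m1-m2)^2 = (3)^2 = 9.
exp(-9/(4*10)) = exp(-0.225) = 0.798516.
H^2 = 1 - 0.774597*0.798516 = 0.3815

0.3815


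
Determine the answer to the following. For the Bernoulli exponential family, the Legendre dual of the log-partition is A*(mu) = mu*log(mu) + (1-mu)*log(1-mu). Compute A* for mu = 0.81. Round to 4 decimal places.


Legendre transform for Bernoulli:
A*(mu) = mu*log(mu) + (1-mu)*log(1-mu).
mu = 0.81, 1-mu = 0.19.
mu*log(mu) = 0.81*log(0.81) = -0.170684.
(1-mu)*log(1-mu) = 0.19*log(0.19) = -0.315539.
A* = -0.170684 + -0.315539 = -0.4862

-0.4862


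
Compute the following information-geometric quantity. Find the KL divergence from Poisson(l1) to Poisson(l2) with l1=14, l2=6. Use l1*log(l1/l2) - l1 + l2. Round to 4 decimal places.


KL divergence for Poisson:
KL = l1*log(l1/l2) - l1 + l2.
l1 = 14, l2 = 6.
log(14/6) = 0.847298.
l1*log(l1/l2) = 14 * 0.847298 = 11.86217.
KL = 11.86217 - 14 + 6 = 3.8622

3.8622


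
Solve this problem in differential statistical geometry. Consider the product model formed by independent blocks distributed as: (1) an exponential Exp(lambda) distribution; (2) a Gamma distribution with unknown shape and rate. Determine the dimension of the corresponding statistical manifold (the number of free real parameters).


The dimension of a statistical manifold equals the number of free
(independent) real parameters of the model. For a product of independent
blocks the parameter counts add.
- exponential (lambda): 1.
- Gamma (shape, rate): 2.
Total = 1 + 2 = 3.
Dimension = 3

3


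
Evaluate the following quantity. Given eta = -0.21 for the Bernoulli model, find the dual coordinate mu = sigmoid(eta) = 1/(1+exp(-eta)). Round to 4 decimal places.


Dual coordinate (expectation parameter) for Bernoulli:
mu = 1/(1+exp(-eta)).
eta = -0.21.
exp(-eta) = exp(0.21) = 1.233678.
mu = 1/(1+1.233678) = 0.4477

0.4477


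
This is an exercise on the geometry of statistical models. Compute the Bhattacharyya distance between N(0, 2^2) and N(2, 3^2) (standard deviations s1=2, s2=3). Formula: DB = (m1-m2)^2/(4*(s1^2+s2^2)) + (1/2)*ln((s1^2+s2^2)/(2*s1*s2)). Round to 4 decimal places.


Bhattacharyya distance between two Gaussians:
DB = (m1-m2)^2/(4*(s1^2+s2^2)) + (1/2)*ln((s1^2+s2^2)/(2*s1*s2)).
(m1-m2)^2 = (-2)^2 = 4.
s1^2+s2^2 = 4 + 9 = 13.
term1 = 4/52 = 0.076923.
term2 = 0.5*ln(13/12.0) = 0.040021.
DB = 0.076923 + 0.040021 = 0.1169

0.1169


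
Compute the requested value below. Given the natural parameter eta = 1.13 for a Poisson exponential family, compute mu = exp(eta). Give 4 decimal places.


Expectation parameter for Poisson exponential family:
mu = exp(eta).
eta = 1.13.
mu = exp(1.13) = 3.0957

3.0957


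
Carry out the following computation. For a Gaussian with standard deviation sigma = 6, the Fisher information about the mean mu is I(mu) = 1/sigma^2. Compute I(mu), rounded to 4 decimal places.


The Fisher information for the mean of a normal distribution is I(mu) = 1/sigma^2.
sigma = 6, so sigma^2 = 36.
I(mu) = 1/36 = 0.0278

0.0278


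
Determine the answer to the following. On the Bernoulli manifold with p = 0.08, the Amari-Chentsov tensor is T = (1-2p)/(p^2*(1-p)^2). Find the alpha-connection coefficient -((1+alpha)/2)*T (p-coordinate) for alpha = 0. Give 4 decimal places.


Skewness (Amari-Chentsov) tensor: T = (1-2p)/(p^2*(1-p)^2).
p = 0.08, 1-2p = 0.84, p^2 = 0.0064, (1-p)^2 = 0.8464.
T = 0.84/(0.0064 * 0.8464) = 155.068526.
In the p-coordinate, Gamma^(alpha) = Gamma^(0) - (alpha/2)*T with Gamma^(0) = (1/2)*g'(p) = -T/2,
so Gamma^(alpha) = -((1+alpha)/2)*T.
alpha = 0, -(1+alpha)/2 = -0.5.
Gamma = -0.5 * 155.068526 = -77.5343

-77.5343


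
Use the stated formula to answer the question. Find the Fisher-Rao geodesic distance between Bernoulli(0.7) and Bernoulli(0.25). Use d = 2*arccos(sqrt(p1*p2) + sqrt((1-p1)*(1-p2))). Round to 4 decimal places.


Geodesic distance on Bernoulli manifold:
d(p1,p2) = 2*arccos(sqrt(p1*p2) + sqrt((1-p1)*(1-p2))).
sqrt(p1*p2) = sqrt(0.7*0.25) = 0.41833.
sqrt((1-p1)*(1-p2)) = sqrt(0.3*0.75) = 0.474342.
arg = 0.41833 + 0.474342 = 0.892672.
d = 2*arccos(0.892672) = 0.9351

0.9351


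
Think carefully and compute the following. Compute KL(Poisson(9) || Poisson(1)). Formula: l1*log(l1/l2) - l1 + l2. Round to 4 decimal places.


KL divergence for Poisson:
KL = l1*log(l1/l2) - l1 + l2.
l1 = 9, l2 = 1.
log(9/1) = 2.197225.
l1*log(l1/l2) = 9 * 2.197225 = 19.775021.
KL = 19.775021 - 9 + 1 = 11.7750

11.7750


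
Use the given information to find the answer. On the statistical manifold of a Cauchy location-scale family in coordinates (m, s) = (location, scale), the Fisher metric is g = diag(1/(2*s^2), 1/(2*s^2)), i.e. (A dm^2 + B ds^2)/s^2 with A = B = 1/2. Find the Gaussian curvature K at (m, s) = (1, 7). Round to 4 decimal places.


The metric has the form g = (A dm^2 + B ds^2)/s^2 with A = 1/2, B = 1/2.
Substitute u = sqrt(A/B)*m: g = B*(du^2 + ds^2)/s^2, i.e. B times the
Poincare upper half-plane metric, which has constant Gaussian curvature -1.
Scaling a 2D metric by a constant c divides the Gaussian curvature by c,
so K = -1/B = -1/(1/2) = -2.0000 everywhere (the point (m, s) = (1, 7) is irrelevant:
the curvature is constant).
The requested Gaussian curvature is K = -2.0000.

-2.0000


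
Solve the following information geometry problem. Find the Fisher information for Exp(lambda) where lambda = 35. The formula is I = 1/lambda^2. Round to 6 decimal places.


Fisher information for exponential: I(lambda) = 1/lambda^2.
lambda = 35, lambda^2 = 1225.
I = 1/1225 = 0.000816

0.000816


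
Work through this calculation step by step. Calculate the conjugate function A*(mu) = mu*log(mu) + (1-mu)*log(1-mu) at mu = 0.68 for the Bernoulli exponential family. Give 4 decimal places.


Legendre transform for Bernoulli:
A*(mu) = mu*log(mu) + (1-mu)*log(1-mu).
mu = 0.68, 1-mu = 0.32.
mu*log(mu) = 0.68*log(0.68) = -0.26225.
(1-mu)*log(1-mu) = 0.32*log(0.32) = -0.364619.
A* = -0.26225 + -0.364619 = -0.6269

-0.6269


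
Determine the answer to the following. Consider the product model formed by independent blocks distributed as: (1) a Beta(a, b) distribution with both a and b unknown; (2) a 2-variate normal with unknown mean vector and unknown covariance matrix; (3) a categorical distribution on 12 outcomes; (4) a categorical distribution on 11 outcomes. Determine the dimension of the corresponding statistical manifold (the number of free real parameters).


The dimension of a statistical manifold equals the number of free
(independent) real parameters of the model. For a product of independent
blocks the parameter counts add.
- Beta (a, b): 2.
- 2-variate normal: 2 (mean) + 2*3/2 = 3 (symmetric covariance) = 5.
- categorical on 12 outcomes (probabilities sum to 1): 12-1 = 11.
- categorical on 11 outcomes (probabilities sum to 1): 11-1 = 10.
Total = 2 + 5 + 11 + 10 = 28.
Dimension = 28

28


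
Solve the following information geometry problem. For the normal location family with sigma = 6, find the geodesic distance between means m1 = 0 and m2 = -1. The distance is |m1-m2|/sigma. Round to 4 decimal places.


On the fixed-variance normal subfamily, geodesic distance = |m1-m2|/sigma.
|0 - -1| = 1.
sigma = 6.
d = 1/6 = 0.1667

0.1667


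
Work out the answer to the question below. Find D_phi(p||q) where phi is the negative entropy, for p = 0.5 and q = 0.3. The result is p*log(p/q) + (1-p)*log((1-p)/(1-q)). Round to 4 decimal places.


Bregman divergence with negative entropy generator:
D = p*log(p/q) + (1-p)*log((1-p)/(1-q)).
p = 0.5, q = 0.3.
p*log(p/q) = 0.5*log(0.5/0.3) = 0.255413.
(1-p)*log((1-p)/(1-q)) = 0.5*log(0.5/0.7) = -0.168236.
D = 0.255413 + -0.168236 = 0.0872

0.0872


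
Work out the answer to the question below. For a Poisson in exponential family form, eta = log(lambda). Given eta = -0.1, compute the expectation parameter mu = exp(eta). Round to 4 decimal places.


Expectation parameter for Poisson exponential family:
mu = exp(eta).
eta = -0.1.
mu = exp(-0.1) = 0.9048

0.9048


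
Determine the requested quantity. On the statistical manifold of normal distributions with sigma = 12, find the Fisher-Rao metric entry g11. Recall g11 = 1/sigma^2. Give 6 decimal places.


For the 2-parameter normal family, the Fisher metric has:
  g11 = 1/sigma^2, g22 = 2/sigma^2.
sigma = 12, sigma^2 = 144.
g11 = 0.006944

0.006944


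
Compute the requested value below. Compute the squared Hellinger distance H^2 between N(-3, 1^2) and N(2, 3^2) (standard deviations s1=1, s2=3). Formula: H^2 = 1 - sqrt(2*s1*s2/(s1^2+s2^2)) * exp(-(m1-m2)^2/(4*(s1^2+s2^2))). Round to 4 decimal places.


Squared Hellinger distance for Gaussians:
H^2 = 1 - sqrt(2*s1*s2/(s1^2+s2^2)) * exp(-(m1-m2)^2/(4*(s1^2+s2^2))).
s1^2 = 1, s2^2 = 9, s1^2+s2^2 = 10.
sqrt(2*1*3/(10)) = 0.774597.
(m1-m2)^2 = (-5)^2 = 25.
exp(-25/(4*10)) = exp(-0.625) = 0.535261.
H^2 = 1 - 0.774597*0.535261 = 0.5854

0.5854


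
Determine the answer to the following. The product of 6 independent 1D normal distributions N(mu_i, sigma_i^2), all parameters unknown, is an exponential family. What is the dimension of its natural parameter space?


Exponential family dimension calculation:
Each univariate normal has two natural parameters (mu/sigma^2 and -1/(2 sigma^2)).
With 6 independent components, dim = 2 * 6 = 12.

12


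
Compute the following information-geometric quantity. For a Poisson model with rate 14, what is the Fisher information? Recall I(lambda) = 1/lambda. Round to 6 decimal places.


Fisher information for Poisson: I(lambda) = 1/lambda.
lambda = 14.
I(lambda) = 1/14 = 0.071429

0.071429


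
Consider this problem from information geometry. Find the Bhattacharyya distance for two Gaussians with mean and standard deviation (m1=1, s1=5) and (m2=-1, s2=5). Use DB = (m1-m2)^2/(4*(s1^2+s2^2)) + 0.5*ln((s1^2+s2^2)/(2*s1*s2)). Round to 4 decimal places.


Bhattacharyya distance between two Gaussians:
DB = (m1-m2)^2/(4*(s1^2+s2^2)) + (1/2)*ln((s1^2+s2^2)/(2*s1*s2)).
(m1-m2)^2 = (2)^2 = 4.
s1^2+s2^2 = 25 + 25 = 50.
term1 = 4/200 = 0.02.
term2 = 0.5*ln(50/50.0) = 0.0.
DB = 0.02 + 0.0 = 0.0200

0.0200


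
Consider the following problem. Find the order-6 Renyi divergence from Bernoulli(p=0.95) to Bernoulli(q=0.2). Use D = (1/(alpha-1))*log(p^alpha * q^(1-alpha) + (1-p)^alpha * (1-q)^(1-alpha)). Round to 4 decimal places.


Renyi divergence of order alpha between Bernoulli distributions:
D = (1/(alpha-1))*log(p^alpha * q^(1-alpha) + (1-p)^alpha * (1-q)^(1-alpha)).
alpha = 6, p = 0.95, q = 0.2.
p^alpha * q^(1-alpha) = 0.95^6 * 0.2^-5 = 2297.162158.
(1-p)^alpha * (1-q)^(1-alpha) = 0.05^6 * 0.8^-5 = 0.0.
sum = 2297.162158 + 0.0 = 2297.162158.
D = (1/5)*log(2297.162158) = 1.5479

1.5479


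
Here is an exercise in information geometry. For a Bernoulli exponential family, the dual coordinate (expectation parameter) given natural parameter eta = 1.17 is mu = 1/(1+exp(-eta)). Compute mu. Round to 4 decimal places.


Dual coordinate (expectation parameter) for Bernoulli:
mu = 1/(1+exp(-eta)).
eta = 1.17.
exp(-eta) = exp(-1.17) = 0.310367.
mu = 1/(1+0.310367) = 0.7631

0.7631


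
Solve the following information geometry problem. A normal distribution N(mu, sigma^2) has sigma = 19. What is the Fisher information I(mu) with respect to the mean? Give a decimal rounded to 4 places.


The Fisher information for the mean of a normal distribution is I(mu) = 1/sigma^2.
sigma = 19, so sigma^2 = 361.
I(mu) = 1/361 = 0.0028

0.0028


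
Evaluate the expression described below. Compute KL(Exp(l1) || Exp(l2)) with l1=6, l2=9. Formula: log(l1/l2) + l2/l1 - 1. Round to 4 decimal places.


KL divergence for exponential family:
KL = log(l1/l2) + l2/l1 - 1.
log(6/9) = -0.405465.
9/6 = 1.5.
KL = -0.405465 + 1.5 - 1 = 0.0945

0.0945


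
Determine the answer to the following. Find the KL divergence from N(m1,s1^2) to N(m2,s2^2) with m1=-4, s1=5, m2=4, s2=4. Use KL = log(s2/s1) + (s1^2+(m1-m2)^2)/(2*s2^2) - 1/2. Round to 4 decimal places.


KL divergence between normal distributions:
KL = log(s2/s1) + (s1^2 + (m1-m2)^2)/(2*s2^2) - 1/2.
log(4/5) = -0.223144.
(5^2 + (-4-4)^2)/(2*4^2) = (25 + 64)/32 = 2.78125.
KL = -0.223144 + 2.78125 - 0.5 = 2.0581

2.0581


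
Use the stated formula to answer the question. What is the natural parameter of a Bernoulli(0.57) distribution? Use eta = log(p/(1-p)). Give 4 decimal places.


Natural parameter for Bernoulli: eta = log(p/(1-p)).
p = 0.57, 1-p = 0.43.
p/(1-p) = 1.325581.
eta = log(1.325581) = 0.2819

0.2819


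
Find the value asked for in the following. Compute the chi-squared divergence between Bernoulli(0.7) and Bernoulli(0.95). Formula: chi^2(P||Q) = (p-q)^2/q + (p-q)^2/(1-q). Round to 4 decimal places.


Chi-squared divergence between Bernoulli distributions:
chi^2 = (p-q)^2/q + (p-q)^2/(1-q).
p = 0.7, q = 0.95, p-q = -0.25.
(p-q)^2 = 0.0625.
term1 = 0.0625/0.95 = 0.065789.
term2 = 0.0625/0.05 = 1.25.
chi^2 = 0.065789 + 1.25 = 1.3158

1.3158


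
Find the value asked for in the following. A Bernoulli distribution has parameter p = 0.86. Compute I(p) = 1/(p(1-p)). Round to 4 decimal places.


For Bernoulli(p), Fisher information is I(p) = 1/(p*(1-p)).
p = 0.86, 1-p = 0.14.
p*(1-p) = 0.1204.
I(p) = 1/0.1204 = 8.3056

8.3056


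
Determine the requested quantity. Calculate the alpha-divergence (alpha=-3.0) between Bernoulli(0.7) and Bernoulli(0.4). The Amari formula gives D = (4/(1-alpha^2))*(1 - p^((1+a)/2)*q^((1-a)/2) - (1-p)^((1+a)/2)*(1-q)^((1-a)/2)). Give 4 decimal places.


Amari alpha-divergence:
D = (4/(1-alpha^2))*(1 - p^((1+a)/2)*q^((1-a)/2) - (1-p)^((1+a)/2)*(1-q)^((1-a)/2)).
alpha = -3.0, p = 0.7, q = 0.4.
e1 = (1+alpha)/2 = -1.0, e2 = (1-alpha)/2 = 2.0.
t1 = p^e1 * q^e2 = 0.7^-1.0 * 0.4^2.0 = 0.228571.
t2 = (1-p)^e1 * (1-q)^e2 = 0.3^-1.0 * 0.6^2.0 = 1.2.
4/(1-alpha^2) = -0.5.
D = -0.5*(1 - 0.228571 - 1.2) = 0.2143

0.2143


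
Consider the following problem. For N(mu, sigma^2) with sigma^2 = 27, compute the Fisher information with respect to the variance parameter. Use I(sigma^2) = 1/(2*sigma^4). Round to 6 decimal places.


Fisher information for variance: I(sigma^2) = 1/(2*sigma^4).
sigma^2 = 27, so sigma^4 = 729.
I = 1/(2*729) = 1/1458 = 0.000686

0.000686


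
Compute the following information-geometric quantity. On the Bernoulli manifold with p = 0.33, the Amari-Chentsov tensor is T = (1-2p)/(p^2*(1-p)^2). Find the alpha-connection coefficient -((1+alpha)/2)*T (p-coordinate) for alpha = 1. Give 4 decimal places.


Skewness (Amari-Chentsov) tensor: T = (1-2p)/(p^2*(1-p)^2).
p = 0.33, 1-2p = 0.34, p^2 = 0.1089, (1-p)^2 = 0.4489.
T = 0.34/(0.1089 * 0.4489) = 6.955069.
In the p-coordinate, Gamma^(alpha) = Gamma^(0) - (alpha/2)*T with Gamma^(0) = (1/2)*g'(p) = -T/2,
so Gamma^(alpha) = -((1+alpha)/2)*T.
alpha = 1, -(1+alpha)/2 = -1.0.
Gamma = -1.0 * 6.955069 = -6.9551

-6.9551


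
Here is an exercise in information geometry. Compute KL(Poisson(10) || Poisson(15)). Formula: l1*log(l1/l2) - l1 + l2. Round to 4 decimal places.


KL divergence for Poisson:
KL = l1*log(l1/l2) - l1 + l2.
l1 = 10, l2 = 15.
log(10/15) = -0.405465.
l1*log(l1/l2) = 10 * -0.405465 = -4.054651.
KL = -4.054651 - 10 + 15 = 0.9453

0.9453


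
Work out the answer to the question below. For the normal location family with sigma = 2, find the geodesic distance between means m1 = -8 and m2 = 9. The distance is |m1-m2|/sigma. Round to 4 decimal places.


On the fixed-variance normal subfamily, geodesic distance = |m1-m2|/sigma.
|-8 - 9| = 17.
sigma = 2.
d = 17/2 = 8.5000

8.5000


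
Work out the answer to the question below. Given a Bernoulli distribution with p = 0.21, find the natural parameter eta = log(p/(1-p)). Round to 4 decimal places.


Natural parameter for Bernoulli: eta = log(p/(1-p)).
p = 0.21, 1-p = 0.79.
p/(1-p) = 0.265823.
eta = log(0.265823) = -1.3249

-1.3249


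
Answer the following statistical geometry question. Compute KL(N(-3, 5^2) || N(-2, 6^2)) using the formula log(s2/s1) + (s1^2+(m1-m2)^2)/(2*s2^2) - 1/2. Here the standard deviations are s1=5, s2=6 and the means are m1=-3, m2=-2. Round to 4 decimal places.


KL divergence between normal distributions:
KL = log(s2/s1) + (s1^2 + (m1-m2)^2)/(2*s2^2) - 1/2.
log(6/5) = 0.182322.
(5^2 + (-3--2)^2)/(2*6^2) = (25 + 1)/72 = 0.361111.
KL = 0.182322 + 0.361111 - 0.5 = 0.0434

0.0434
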